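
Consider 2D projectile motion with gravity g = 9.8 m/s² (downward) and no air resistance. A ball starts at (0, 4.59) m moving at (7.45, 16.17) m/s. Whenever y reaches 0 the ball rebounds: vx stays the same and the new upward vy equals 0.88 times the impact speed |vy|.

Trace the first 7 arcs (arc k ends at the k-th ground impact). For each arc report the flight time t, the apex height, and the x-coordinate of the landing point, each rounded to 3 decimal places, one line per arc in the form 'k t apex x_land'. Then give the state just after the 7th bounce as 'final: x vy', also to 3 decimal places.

Arc 1: start y=4.590, vy=16.170 → t=3.563, apex=17.930, x_land=26.544, impact vy=-18.747
  bounce: vy ← 0.88·18.747 = 16.497
Arc 2: start y=0.000, vy=16.497 → t=3.367, apex=13.885, x_land=51.626, impact vy=-16.497
  bounce: vy ← 0.88·16.497 = 14.517
Arc 3: start y=0.000, vy=14.517 → t=2.963, apex=10.753, x_land=73.698, impact vy=-14.517
  bounce: vy ← 0.88·14.517 = 12.775
Arc 4: start y=0.000, vy=12.775 → t=2.607, apex=8.327, x_land=93.122, impact vy=-12.775
  bounce: vy ← 0.88·12.775 = 11.242
Arc 5: start y=0.000, vy=11.242 → t=2.294, apex=6.448, x_land=110.214, impact vy=-11.242
  bounce: vy ← 0.88·11.242 = 9.893
Arc 6: start y=0.000, vy=9.893 → t=2.019, apex=4.994, x_land=125.256, impact vy=-9.893
  bounce: vy ← 0.88·9.893 = 8.706
Arc 7: start y=0.000, vy=8.706 → t=1.777, apex=3.867, x_land=138.493, impact vy=-8.706
  bounce: vy ← 0.88·8.706 = 7.661

1 3.563 17.930 26.544
2 3.367 13.885 51.626
3 2.963 10.753 73.698
4 2.607 8.327 93.122
5 2.294 6.448 110.214
6 2.019 4.994 125.256
7 1.777 3.867 138.493
final: 138.493 7.661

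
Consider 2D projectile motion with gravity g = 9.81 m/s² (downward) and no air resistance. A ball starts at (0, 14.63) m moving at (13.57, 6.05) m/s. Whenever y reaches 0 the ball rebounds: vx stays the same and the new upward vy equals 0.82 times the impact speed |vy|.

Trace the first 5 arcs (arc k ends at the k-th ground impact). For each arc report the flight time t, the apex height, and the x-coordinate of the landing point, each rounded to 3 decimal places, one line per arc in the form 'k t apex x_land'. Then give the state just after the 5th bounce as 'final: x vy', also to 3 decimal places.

1 2.451 16.496 33.254
2 3.008 11.092 74.066
3 2.466 7.458 107.532
4 2.022 5.015 134.974
5 1.658 3.372 157.476
final: 157.476 6.670

Arc 1: start y=14.630, vy=6.050 → t=2.451, apex=16.496, x_land=33.254, impact vy=-17.990
  bounce: vy ← 0.82·17.990 = 14.752
Arc 2: start y=0.000, vy=14.752 → t=3.008, apex=11.092, x_land=74.066, impact vy=-14.752
  bounce: vy ← 0.82·14.752 = 12.097
Arc 3: start y=0.000, vy=12.097 → t=2.466, apex=7.458, x_land=107.532, impact vy=-12.097
  bounce: vy ← 0.82·12.097 = 9.919
Arc 4: start y=0.000, vy=9.919 → t=2.022, apex=5.015, x_land=134.974, impact vy=-9.919
  bounce: vy ← 0.82·9.919 = 8.134
Arc 5: start y=0.000, vy=8.134 → t=1.658, apex=3.372, x_land=157.476, impact vy=-8.134
  bounce: vy ← 0.82·8.134 = 6.670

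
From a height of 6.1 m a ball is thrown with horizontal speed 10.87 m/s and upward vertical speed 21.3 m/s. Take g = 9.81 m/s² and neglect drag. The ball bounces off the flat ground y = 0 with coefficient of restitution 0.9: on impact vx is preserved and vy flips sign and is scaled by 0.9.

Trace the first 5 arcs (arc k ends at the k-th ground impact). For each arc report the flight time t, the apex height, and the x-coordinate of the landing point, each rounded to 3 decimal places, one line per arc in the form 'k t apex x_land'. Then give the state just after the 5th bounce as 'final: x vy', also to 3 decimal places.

Arc 1: start y=6.100, vy=21.300 → t=4.612, apex=29.224, x_land=50.134, impact vy=-23.945
  bounce: vy ← 0.9·23.945 = 21.551
Arc 2: start y=0.000, vy=21.551 → t=4.394, apex=23.671, x_land=97.893, impact vy=-21.551
  bounce: vy ← 0.9·21.551 = 19.396
Arc 3: start y=0.000, vy=19.396 → t=3.954, apex=19.174, x_land=140.875, impact vy=-19.396
  bounce: vy ← 0.9·19.396 = 17.456
Arc 4: start y=0.000, vy=17.456 → t=3.559, apex=15.531, x_land=179.560, impact vy=-17.456
  bounce: vy ← 0.9·17.456 = 15.710
Arc 5: start y=0.000, vy=15.710 → t=3.203, apex=12.580, x_land=214.376, impact vy=-15.710
  bounce: vy ← 0.9·15.710 = 14.139

1 4.612 29.224 50.134
2 4.394 23.671 97.893
3 3.954 19.174 140.875
4 3.559 15.531 179.560
5 3.203 12.580 214.376
final: 214.376 14.139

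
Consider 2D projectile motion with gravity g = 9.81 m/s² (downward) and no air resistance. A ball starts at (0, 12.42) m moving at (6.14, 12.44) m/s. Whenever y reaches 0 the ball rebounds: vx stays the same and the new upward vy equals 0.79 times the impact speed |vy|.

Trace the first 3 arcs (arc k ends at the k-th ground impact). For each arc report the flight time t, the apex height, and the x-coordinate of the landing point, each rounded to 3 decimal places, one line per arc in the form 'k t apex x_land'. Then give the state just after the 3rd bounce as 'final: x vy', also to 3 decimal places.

1 3.303 20.308 20.279
2 3.215 12.674 40.019
3 2.540 7.910 55.613
final: 55.613 9.841

Arc 1: start y=12.420, vy=12.440 → t=3.303, apex=20.308, x_land=20.279, impact vy=-19.961
  bounce: vy ← 0.79·19.961 = 15.769
Arc 2: start y=0.000, vy=15.769 → t=3.215, apex=12.674, x_land=40.019, impact vy=-15.769
  bounce: vy ← 0.79·15.769 = 12.458
Arc 3: start y=0.000, vy=12.458 → t=2.540, apex=7.910, x_land=55.613, impact vy=-12.458
  bounce: vy ← 0.79·12.458 = 9.841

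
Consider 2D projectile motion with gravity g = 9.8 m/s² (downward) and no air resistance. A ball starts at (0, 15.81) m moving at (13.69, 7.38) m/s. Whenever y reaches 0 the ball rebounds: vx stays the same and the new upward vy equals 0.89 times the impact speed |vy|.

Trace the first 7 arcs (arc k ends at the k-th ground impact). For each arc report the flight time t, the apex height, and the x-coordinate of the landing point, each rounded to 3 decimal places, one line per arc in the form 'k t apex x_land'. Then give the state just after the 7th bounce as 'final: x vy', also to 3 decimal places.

1 2.701 18.589 36.974
2 3.467 14.724 84.436
3 3.086 11.663 126.678
4 2.746 9.238 164.273
5 2.444 7.318 197.733
6 2.175 5.796 227.512
7 1.936 4.591 254.015
final: 254.015 8.443

Arc 1: start y=15.810, vy=7.380 → t=2.701, apex=18.589, x_land=36.974, impact vy=-19.088
  bounce: vy ← 0.89·19.088 = 16.988
Arc 2: start y=0.000, vy=16.988 → t=3.467, apex=14.724, x_land=84.436, impact vy=-16.988
  bounce: vy ← 0.89·16.988 = 15.119
Arc 3: start y=0.000, vy=15.119 → t=3.086, apex=11.663, x_land=126.678, impact vy=-15.119
  bounce: vy ← 0.89·15.119 = 13.456
Arc 4: start y=0.000, vy=13.456 → t=2.746, apex=9.238, x_land=164.273, impact vy=-13.456
  bounce: vy ← 0.89·13.456 = 11.976
Arc 5: start y=0.000, vy=11.976 → t=2.444, apex=7.318, x_land=197.733, impact vy=-11.976
  bounce: vy ← 0.89·11.976 = 10.659
Arc 6: start y=0.000, vy=10.659 → t=2.175, apex=5.796, x_land=227.512, impact vy=-10.659
  bounce: vy ← 0.89·10.659 = 9.486
Arc 7: start y=0.000, vy=9.486 → t=1.936, apex=4.591, x_land=254.015, impact vy=-9.486
  bounce: vy ← 0.89·9.486 = 8.443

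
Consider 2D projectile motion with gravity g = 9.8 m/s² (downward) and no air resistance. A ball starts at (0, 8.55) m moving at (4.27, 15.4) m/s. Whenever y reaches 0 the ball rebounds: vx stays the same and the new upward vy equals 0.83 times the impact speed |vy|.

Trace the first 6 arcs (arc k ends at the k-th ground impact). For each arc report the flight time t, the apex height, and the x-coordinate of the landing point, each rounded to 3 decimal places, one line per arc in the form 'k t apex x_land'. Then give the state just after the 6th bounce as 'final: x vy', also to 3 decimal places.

Arc 1: start y=8.550, vy=15.400 → t=3.624, apex=20.650, x_land=15.476, impact vy=-20.118
  bounce: vy ← 0.83·20.118 = 16.698
Arc 2: start y=0.000, vy=16.698 → t=3.408, apex=14.226, x_land=30.027, impact vy=-16.698
  bounce: vy ← 0.83·16.698 = 13.859
Arc 3: start y=0.000, vy=13.859 → t=2.828, apex=9.800, x_land=42.104, impact vy=-13.859
  bounce: vy ← 0.83·13.859 = 11.503
Arc 4: start y=0.000, vy=11.503 → t=2.348, apex=6.751, x_land=52.129, impact vy=-11.503
  bounce: vy ← 0.83·11.503 = 9.548
Arc 5: start y=0.000, vy=9.548 → t=1.949, apex=4.651, x_land=60.449, impact vy=-9.548
  bounce: vy ← 0.83·9.548 = 7.925
Arc 6: start y=0.000, vy=7.925 → t=1.617, apex=3.204, x_land=67.355, impact vy=-7.925
  bounce: vy ← 0.83·7.925 = 6.577

1 3.624 20.650 15.476
2 3.408 14.226 30.027
3 2.828 9.800 42.104
4 2.348 6.751 52.129
5 1.949 4.651 60.449
6 1.617 3.204 67.355
final: 67.355 6.577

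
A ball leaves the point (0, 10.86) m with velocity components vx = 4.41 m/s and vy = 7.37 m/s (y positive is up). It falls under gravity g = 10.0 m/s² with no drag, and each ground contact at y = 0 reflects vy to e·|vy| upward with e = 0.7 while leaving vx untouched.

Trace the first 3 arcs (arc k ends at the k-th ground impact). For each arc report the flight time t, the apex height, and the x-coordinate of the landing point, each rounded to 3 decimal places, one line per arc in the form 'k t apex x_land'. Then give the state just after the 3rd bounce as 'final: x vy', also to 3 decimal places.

1 2.385 13.576 10.517
2 2.307 6.652 20.690
3 1.615 3.260 27.812
final: 27.812 5.652

Arc 1: start y=10.860, vy=7.370 → t=2.385, apex=13.576, x_land=10.517, impact vy=-16.478
  bounce: vy ← 0.7·16.478 = 11.534
Arc 2: start y=0.000, vy=11.534 → t=2.307, apex=6.652, x_land=20.690, impact vy=-11.534
  bounce: vy ← 0.7·11.534 = 8.074
Arc 3: start y=0.000, vy=8.074 → t=1.615, apex=3.260, x_land=27.812, impact vy=-8.074
  bounce: vy ← 0.7·8.074 = 5.652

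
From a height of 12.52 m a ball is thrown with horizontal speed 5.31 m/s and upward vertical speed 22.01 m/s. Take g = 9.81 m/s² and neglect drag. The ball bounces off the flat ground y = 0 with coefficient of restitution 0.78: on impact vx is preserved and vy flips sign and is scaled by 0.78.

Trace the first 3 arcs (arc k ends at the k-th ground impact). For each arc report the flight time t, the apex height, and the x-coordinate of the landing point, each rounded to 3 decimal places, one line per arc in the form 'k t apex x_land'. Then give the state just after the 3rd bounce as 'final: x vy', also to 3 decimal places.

1 4.998 37.211 26.539
2 4.297 22.639 49.355
3 3.351 13.774 67.151
final: 67.151 12.822

Arc 1: start y=12.520, vy=22.010 → t=4.998, apex=37.211, x_land=26.539, impact vy=-27.020
  bounce: vy ← 0.78·27.020 = 21.076
Arc 2: start y=0.000, vy=21.076 → t=4.297, apex=22.639, x_land=49.355, impact vy=-21.076
  bounce: vy ← 0.78·21.076 = 16.439
Arc 3: start y=0.000, vy=16.439 → t=3.351, apex=13.774, x_land=67.151, impact vy=-16.439
  bounce: vy ← 0.78·16.439 = 12.822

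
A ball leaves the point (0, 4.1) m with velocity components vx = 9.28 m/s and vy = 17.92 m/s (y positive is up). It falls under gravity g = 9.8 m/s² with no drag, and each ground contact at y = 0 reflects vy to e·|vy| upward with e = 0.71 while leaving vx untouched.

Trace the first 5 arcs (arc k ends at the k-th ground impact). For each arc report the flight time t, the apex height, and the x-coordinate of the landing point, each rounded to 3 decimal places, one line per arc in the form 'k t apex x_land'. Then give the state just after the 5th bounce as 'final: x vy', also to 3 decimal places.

1 3.873 20.484 35.943
2 2.903 10.326 62.886
3 2.061 5.205 82.016
4 1.464 2.624 95.598
5 1.039 1.323 105.241
final: 105.241 3.615

Arc 1: start y=4.100, vy=17.920 → t=3.873, apex=20.484, x_land=35.943, impact vy=-20.037
  bounce: vy ← 0.71·20.037 = 14.226
Arc 2: start y=0.000, vy=14.226 → t=2.903, apex=10.326, x_land=62.886, impact vy=-14.226
  bounce: vy ← 0.71·14.226 = 10.101
Arc 3: start y=0.000, vy=10.101 → t=2.061, apex=5.205, x_land=82.016, impact vy=-10.101
  bounce: vy ← 0.71·10.101 = 7.172
Arc 4: start y=0.000, vy=7.172 → t=1.464, apex=2.624, x_land=95.598, impact vy=-7.172
  bounce: vy ← 0.71·7.172 = 5.092
Arc 5: start y=0.000, vy=5.092 → t=1.039, apex=1.323, x_land=105.241, impact vy=-5.092
  bounce: vy ← 0.71·5.092 = 3.615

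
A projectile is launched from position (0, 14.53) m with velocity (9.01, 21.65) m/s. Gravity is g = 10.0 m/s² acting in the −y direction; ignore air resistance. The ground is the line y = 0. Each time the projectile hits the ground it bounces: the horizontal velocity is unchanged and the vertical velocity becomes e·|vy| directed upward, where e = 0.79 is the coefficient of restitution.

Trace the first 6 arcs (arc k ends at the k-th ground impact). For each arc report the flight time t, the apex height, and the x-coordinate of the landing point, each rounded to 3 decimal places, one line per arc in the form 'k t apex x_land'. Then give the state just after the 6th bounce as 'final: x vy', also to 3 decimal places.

Arc 1: start y=14.530, vy=21.650 → t=4.921, apex=37.966, x_land=44.334, impact vy=-27.556
  bounce: vy ← 0.79·27.556 = 21.769
Arc 2: start y=0.000, vy=21.769 → t=4.354, apex=23.695, x_land=83.562, impact vy=-21.769
  bounce: vy ← 0.79·21.769 = 17.198
Arc 3: start y=0.000, vy=17.198 → t=3.440, apex=14.788, x_land=114.552, impact vy=-17.198
  bounce: vy ← 0.79·17.198 = 13.586
Arc 4: start y=0.000, vy=13.586 → t=2.717, apex=9.229, x_land=139.034, impact vy=-13.586
  bounce: vy ← 0.79·13.586 = 10.733
Arc 5: start y=0.000, vy=10.733 → t=2.147, apex=5.760, x_land=158.375, impact vy=-10.733
  bounce: vy ← 0.79·10.733 = 8.479
Arc 6: start y=0.000, vy=8.479 → t=1.696, apex=3.595, x_land=173.655, impact vy=-8.479
  bounce: vy ← 0.79·8.479 = 6.698

1 4.921 37.966 44.334
2 4.354 23.695 83.562
3 3.440 14.788 114.552
4 2.717 9.229 139.034
5 2.147 5.760 158.375
6 1.696 3.595 173.655
final: 173.655 6.698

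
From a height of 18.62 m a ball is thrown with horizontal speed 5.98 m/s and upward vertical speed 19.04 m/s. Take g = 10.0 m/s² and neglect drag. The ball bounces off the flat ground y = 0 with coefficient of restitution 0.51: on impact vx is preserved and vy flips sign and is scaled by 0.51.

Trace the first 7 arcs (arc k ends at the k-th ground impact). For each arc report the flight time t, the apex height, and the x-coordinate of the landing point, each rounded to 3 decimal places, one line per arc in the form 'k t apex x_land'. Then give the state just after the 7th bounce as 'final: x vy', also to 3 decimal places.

1 4.615 36.746 27.597
2 2.765 9.558 44.133
3 1.410 2.486 52.566
4 0.719 0.647 56.867
5 0.367 0.168 59.061
6 0.187 0.044 60.179
7 0.095 0.011 60.750
final: 60.750 0.243

Arc 1: start y=18.620, vy=19.040 → t=4.615, apex=36.746, x_land=27.597, impact vy=-27.109
  bounce: vy ← 0.51·27.109 = 13.826
Arc 2: start y=0.000, vy=13.826 → t=2.765, apex=9.558, x_land=44.133, impact vy=-13.826
  bounce: vy ← 0.51·13.826 = 7.051
Arc 3: start y=0.000, vy=7.051 → t=1.410, apex=2.486, x_land=52.566, impact vy=-7.051
  bounce: vy ← 0.51·7.051 = 3.596
Arc 4: start y=0.000, vy=3.596 → t=0.719, apex=0.647, x_land=56.867, impact vy=-3.596
  bounce: vy ← 0.51·3.596 = 1.834
Arc 5: start y=0.000, vy=1.834 → t=0.367, apex=0.168, x_land=59.061, impact vy=-1.834
  bounce: vy ← 0.51·1.834 = 0.935
Arc 6: start y=0.000, vy=0.935 → t=0.187, apex=0.044, x_land=60.179, impact vy=-0.935
  bounce: vy ← 0.51·0.935 = 0.477
Arc 7: start y=0.000, vy=0.477 → t=0.095, apex=0.011, x_land=60.750, impact vy=-0.477
  bounce: vy ← 0.51·0.477 = 0.243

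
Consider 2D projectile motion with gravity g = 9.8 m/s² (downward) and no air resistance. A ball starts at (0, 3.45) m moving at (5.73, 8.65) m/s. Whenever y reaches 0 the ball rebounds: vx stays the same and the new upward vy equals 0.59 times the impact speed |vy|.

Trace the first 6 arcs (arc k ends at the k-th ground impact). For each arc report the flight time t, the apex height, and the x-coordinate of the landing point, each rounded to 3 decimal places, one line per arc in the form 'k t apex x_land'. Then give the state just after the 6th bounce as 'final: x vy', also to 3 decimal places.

Arc 1: start y=3.450, vy=8.650 → t=2.101, apex=7.267, x_land=12.036, impact vy=-11.935
  bounce: vy ← 0.59·11.935 = 7.042
Arc 2: start y=0.000, vy=7.042 → t=1.437, apex=2.530, x_land=20.270, impact vy=-7.042
  bounce: vy ← 0.59·7.042 = 4.155
Arc 3: start y=0.000, vy=4.155 → t=0.848, apex=0.881, x_land=25.129, impact vy=-4.155
  bounce: vy ← 0.59·4.155 = 2.451
Arc 4: start y=0.000, vy=2.451 → t=0.500, apex=0.307, x_land=27.995, impact vy=-2.451
  bounce: vy ← 0.59·2.451 = 1.446
Arc 5: start y=0.000, vy=1.446 → t=0.295, apex=0.107, x_land=29.686, impact vy=-1.446
  bounce: vy ← 0.59·1.446 = 0.853
Arc 6: start y=0.000, vy=0.853 → t=0.174, apex=0.037, x_land=30.684, impact vy=-0.853
  bounce: vy ← 0.59·0.853 = 0.503

1 2.101 7.267 12.036
2 1.437 2.530 20.270
3 0.848 0.881 25.129
4 0.500 0.307 27.995
5 0.295 0.107 29.686
6 0.174 0.037 30.684
final: 30.684 0.503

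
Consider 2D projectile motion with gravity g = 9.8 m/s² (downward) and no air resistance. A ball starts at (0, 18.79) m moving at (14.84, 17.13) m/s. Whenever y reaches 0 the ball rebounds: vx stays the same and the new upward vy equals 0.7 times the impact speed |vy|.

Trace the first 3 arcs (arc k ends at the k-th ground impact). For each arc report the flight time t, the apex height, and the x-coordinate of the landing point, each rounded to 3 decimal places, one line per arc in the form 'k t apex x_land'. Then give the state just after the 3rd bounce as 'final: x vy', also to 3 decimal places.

Arc 1: start y=18.790, vy=17.130 → t=4.373, apex=33.761, x_land=64.893, impact vy=-25.724
  bounce: vy ← 0.7·25.724 = 18.007
Arc 2: start y=0.000, vy=18.007 → t=3.675, apex=16.543, x_land=119.428, impact vy=-18.007
  bounce: vy ← 0.7·18.007 = 12.605
Arc 3: start y=0.000, vy=12.605 → t=2.572, apex=8.106, x_land=157.602, impact vy=-12.605
  bounce: vy ← 0.7·12.605 = 8.823

1 4.373 33.761 64.893
2 3.675 16.543 119.428
3 2.572 8.106 157.602
final: 157.602 8.823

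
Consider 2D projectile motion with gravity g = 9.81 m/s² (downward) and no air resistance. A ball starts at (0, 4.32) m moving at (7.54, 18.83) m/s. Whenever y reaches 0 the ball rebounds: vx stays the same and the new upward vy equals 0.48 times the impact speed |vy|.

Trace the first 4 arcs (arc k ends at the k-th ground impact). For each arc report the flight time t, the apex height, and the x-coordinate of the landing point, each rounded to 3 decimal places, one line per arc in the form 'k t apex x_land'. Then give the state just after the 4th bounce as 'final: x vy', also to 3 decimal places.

1 4.056 22.392 30.583
2 2.051 5.159 46.048
3 0.985 1.189 53.472
4 0.473 0.274 57.035
final: 57.035 1.113

Arc 1: start y=4.320, vy=18.830 → t=4.056, apex=22.392, x_land=30.583, impact vy=-20.960
  bounce: vy ← 0.48·20.960 = 10.061
Arc 2: start y=0.000, vy=10.061 → t=2.051, apex=5.159, x_land=46.048, impact vy=-10.061
  bounce: vy ← 0.48·10.061 = 4.829
Arc 3: start y=0.000, vy=4.829 → t=0.985, apex=1.189, x_land=53.472, impact vy=-4.829
  bounce: vy ← 0.48·4.829 = 2.318
Arc 4: start y=0.000, vy=2.318 → t=0.473, apex=0.274, x_land=57.035, impact vy=-2.318
  bounce: vy ← 0.48·2.318 = 1.113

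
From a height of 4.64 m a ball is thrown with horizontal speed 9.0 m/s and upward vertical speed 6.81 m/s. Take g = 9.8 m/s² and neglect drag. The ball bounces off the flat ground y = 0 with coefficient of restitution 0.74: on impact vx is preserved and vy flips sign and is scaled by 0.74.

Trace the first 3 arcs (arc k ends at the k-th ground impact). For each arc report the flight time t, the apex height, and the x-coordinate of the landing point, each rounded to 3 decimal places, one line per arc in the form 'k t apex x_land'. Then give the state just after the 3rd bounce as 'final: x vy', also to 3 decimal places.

1 1.891 7.006 17.016
2 1.770 3.837 32.943
3 1.310 2.101 44.730
final: 44.730 4.749

Arc 1: start y=4.640, vy=6.810 → t=1.891, apex=7.006, x_land=17.016, impact vy=-11.718
  bounce: vy ← 0.74·11.718 = 8.672
Arc 2: start y=0.000, vy=8.672 → t=1.770, apex=3.837, x_land=32.943, impact vy=-8.672
  bounce: vy ← 0.74·8.672 = 6.417
Arc 3: start y=0.000, vy=6.417 → t=1.310, apex=2.101, x_land=44.730, impact vy=-6.417
  bounce: vy ← 0.74·6.417 = 4.749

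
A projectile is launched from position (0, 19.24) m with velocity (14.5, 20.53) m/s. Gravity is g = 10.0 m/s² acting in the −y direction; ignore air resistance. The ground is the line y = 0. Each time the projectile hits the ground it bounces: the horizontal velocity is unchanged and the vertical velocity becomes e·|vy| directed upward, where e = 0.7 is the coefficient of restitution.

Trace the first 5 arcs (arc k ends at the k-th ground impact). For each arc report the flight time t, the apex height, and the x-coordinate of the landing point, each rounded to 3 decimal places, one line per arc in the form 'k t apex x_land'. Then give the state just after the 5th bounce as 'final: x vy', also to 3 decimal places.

1 4.893 40.314 70.941
2 3.975 19.754 128.583
3 2.783 9.679 168.933
4 1.948 4.743 197.177
5 1.364 2.324 216.949
final: 216.949 4.772

Arc 1: start y=19.240, vy=20.530 → t=4.893, apex=40.314, x_land=70.941, impact vy=-28.395
  bounce: vy ← 0.7·28.395 = 19.877
Arc 2: start y=0.000, vy=19.877 → t=3.975, apex=19.754, x_land=128.583, impact vy=-19.877
  bounce: vy ← 0.7·19.877 = 13.914
Arc 3: start y=0.000, vy=13.914 → t=2.783, apex=9.679, x_land=168.933, impact vy=-13.914
  bounce: vy ← 0.7·13.914 = 9.740
Arc 4: start y=0.000, vy=9.740 → t=1.948, apex=4.743, x_land=197.177, impact vy=-9.740
  bounce: vy ← 0.7·9.740 = 6.818
Arc 5: start y=0.000, vy=6.818 → t=1.364, apex=2.324, x_land=216.949, impact vy=-6.818
  bounce: vy ← 0.7·6.818 = 4.772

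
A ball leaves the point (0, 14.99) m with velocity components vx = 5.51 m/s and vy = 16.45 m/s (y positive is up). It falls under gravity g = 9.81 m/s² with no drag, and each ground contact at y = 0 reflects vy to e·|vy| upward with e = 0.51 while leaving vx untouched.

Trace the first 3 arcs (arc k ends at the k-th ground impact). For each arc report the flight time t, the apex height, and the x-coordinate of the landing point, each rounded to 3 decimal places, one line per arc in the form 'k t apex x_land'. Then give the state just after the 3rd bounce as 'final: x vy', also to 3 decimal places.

Arc 1: start y=14.990, vy=16.450 → t=4.099, apex=28.782, x_land=22.587, impact vy=-23.764
  bounce: vy ← 0.51·23.764 = 12.119
Arc 2: start y=0.000, vy=12.119 → t=2.471, apex=7.486, x_land=36.201, impact vy=-12.119
  bounce: vy ← 0.51·12.119 = 6.181
Arc 3: start y=0.000, vy=6.181 → t=1.260, apex=1.947, x_land=43.144, impact vy=-6.181
  bounce: vy ← 0.51·6.181 = 3.152

1 4.099 28.782 22.587
2 2.471 7.486 36.201
3 1.260 1.947 43.144
final: 43.144 3.152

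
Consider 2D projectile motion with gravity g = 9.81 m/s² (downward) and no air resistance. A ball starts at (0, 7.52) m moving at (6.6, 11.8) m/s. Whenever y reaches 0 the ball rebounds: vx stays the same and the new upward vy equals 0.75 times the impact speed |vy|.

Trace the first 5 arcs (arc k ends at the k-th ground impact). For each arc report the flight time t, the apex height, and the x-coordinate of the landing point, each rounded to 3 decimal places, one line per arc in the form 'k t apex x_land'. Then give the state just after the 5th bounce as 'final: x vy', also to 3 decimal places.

1 2.929 14.617 19.332
2 2.589 8.222 36.422
3 1.942 4.625 49.240
4 1.457 2.601 58.853
5 1.092 1.463 66.063
final: 66.063 4.019

Arc 1: start y=7.520, vy=11.800 → t=2.929, apex=14.617, x_land=19.332, impact vy=-16.935
  bounce: vy ← 0.75·16.935 = 12.701
Arc 2: start y=0.000, vy=12.701 → t=2.589, apex=8.222, x_land=36.422, impact vy=-12.701
  bounce: vy ← 0.75·12.701 = 9.526
Arc 3: start y=0.000, vy=9.526 → t=1.942, apex=4.625, x_land=49.240, impact vy=-9.526
  bounce: vy ← 0.75·9.526 = 7.144
Arc 4: start y=0.000, vy=7.144 → t=1.457, apex=2.601, x_land=58.853, impact vy=-7.144
  bounce: vy ← 0.75·7.144 = 5.358
Arc 5: start y=0.000, vy=5.358 → t=1.092, apex=1.463, x_land=66.063, impact vy=-5.358
  bounce: vy ← 0.75·5.358 = 4.019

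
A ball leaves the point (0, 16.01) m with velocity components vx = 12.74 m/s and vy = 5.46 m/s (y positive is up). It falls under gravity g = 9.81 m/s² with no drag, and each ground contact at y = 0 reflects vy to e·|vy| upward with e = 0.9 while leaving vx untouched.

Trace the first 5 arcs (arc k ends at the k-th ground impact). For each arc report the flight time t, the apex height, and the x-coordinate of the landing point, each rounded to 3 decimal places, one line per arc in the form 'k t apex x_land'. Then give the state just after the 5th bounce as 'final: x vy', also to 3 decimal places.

Arc 1: start y=16.010, vy=5.460 → t=2.447, apex=17.529, x_land=31.175, impact vy=-18.545
  bounce: vy ← 0.9·18.545 = 16.691
Arc 2: start y=0.000, vy=16.691 → t=3.403, apex=14.199, x_land=74.527, impact vy=-16.691
  bounce: vy ← 0.9·16.691 = 15.022
Arc 3: start y=0.000, vy=15.022 → t=3.063, apex=11.501, x_land=113.543, impact vy=-15.022
  bounce: vy ← 0.9·15.022 = 13.520
Arc 4: start y=0.000, vy=13.520 → t=2.756, apex=9.316, x_land=148.658, impact vy=-13.520
  bounce: vy ← 0.9·13.520 = 12.168
Arc 5: start y=0.000, vy=12.168 → t=2.481, apex=7.546, x_land=180.262, impact vy=-12.168
  bounce: vy ← 0.9·12.168 = 10.951

1 2.447 17.529 31.175
2 3.403 14.199 74.527
3 3.063 11.501 113.543
4 2.756 9.316 148.658
5 2.481 7.546 180.262
final: 180.262 10.951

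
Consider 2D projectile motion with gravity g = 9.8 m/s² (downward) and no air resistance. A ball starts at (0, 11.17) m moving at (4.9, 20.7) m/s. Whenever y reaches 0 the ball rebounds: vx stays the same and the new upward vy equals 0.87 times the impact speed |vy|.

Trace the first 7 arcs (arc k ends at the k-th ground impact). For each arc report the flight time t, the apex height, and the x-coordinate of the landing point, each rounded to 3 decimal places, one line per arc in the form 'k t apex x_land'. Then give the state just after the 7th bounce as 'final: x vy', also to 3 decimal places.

1 4.709 33.032 23.072
2 4.518 25.002 45.209
3 3.930 18.924 64.468
4 3.419 14.323 81.223
5 2.975 10.841 95.800
6 2.588 8.206 108.482
7 2.252 6.211 119.516
final: 119.516 9.599

Arc 1: start y=11.170, vy=20.700 → t=4.709, apex=33.032, x_land=23.072, impact vy=-25.444
  bounce: vy ← 0.87·25.444 = 22.137
Arc 2: start y=0.000, vy=22.137 → t=4.518, apex=25.002, x_land=45.209, impact vy=-22.137
  bounce: vy ← 0.87·22.137 = 19.259
Arc 3: start y=0.000, vy=19.259 → t=3.930, apex=18.924, x_land=64.468, impact vy=-19.259
  bounce: vy ← 0.87·19.259 = 16.755
Arc 4: start y=0.000, vy=16.755 → t=3.419, apex=14.323, x_land=81.223, impact vy=-16.755
  bounce: vy ← 0.87·16.755 = 14.577
Arc 5: start y=0.000, vy=14.577 → t=2.975, apex=10.841, x_land=95.800, impact vy=-14.577
  bounce: vy ← 0.87·14.577 = 12.682
Arc 6: start y=0.000, vy=12.682 → t=2.588, apex=8.206, x_land=108.482, impact vy=-12.682
  bounce: vy ← 0.87·12.682 = 11.033
Arc 7: start y=0.000, vy=11.033 → t=2.252, apex=6.211, x_land=119.516, impact vy=-11.033
  bounce: vy ← 0.87·11.033 = 9.599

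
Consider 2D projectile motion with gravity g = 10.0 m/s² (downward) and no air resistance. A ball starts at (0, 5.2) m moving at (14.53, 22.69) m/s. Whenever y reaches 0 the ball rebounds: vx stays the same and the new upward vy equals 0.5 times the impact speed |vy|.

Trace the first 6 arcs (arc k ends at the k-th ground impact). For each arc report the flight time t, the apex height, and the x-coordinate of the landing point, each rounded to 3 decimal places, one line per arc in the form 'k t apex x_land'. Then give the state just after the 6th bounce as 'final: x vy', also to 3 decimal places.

Arc 1: start y=5.200, vy=22.690 → t=4.757, apex=30.942, x_land=69.114, impact vy=-24.876
  bounce: vy ← 0.5·24.876 = 12.438
Arc 2: start y=0.000, vy=12.438 → t=2.488, apex=7.735, x_land=105.259, impact vy=-12.438
  bounce: vy ← 0.5·12.438 = 6.219
Arc 3: start y=0.000, vy=6.219 → t=1.244, apex=1.934, x_land=123.332, impact vy=-6.219
  bounce: vy ← 0.5·6.219 = 3.110
Arc 4: start y=0.000, vy=3.110 → t=0.622, apex=0.483, x_land=132.369, impact vy=-3.110
  bounce: vy ← 0.5·3.110 = 1.555
Arc 5: start y=0.000, vy=1.555 → t=0.311, apex=0.121, x_land=136.887, impact vy=-1.555
  bounce: vy ← 0.5·1.555 = 0.777
Arc 6: start y=0.000, vy=0.777 → t=0.155, apex=0.030, x_land=139.146, impact vy=-0.777
  bounce: vy ← 0.5·0.777 = 0.389

1 4.757 30.942 69.114
2 2.488 7.735 105.259
3 1.244 1.934 123.332
4 0.622 0.483 132.369
5 0.311 0.121 136.887
6 0.155 0.030 139.146
final: 139.146 0.389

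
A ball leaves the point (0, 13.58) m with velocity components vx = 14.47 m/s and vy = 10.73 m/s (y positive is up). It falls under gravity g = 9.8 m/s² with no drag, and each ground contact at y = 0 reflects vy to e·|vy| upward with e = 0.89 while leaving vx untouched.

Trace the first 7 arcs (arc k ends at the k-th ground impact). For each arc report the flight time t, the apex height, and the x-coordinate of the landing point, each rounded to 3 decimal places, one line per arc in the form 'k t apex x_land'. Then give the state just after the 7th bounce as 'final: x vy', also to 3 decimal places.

1 3.087 19.454 44.675
2 3.547 15.410 95.996
3 3.157 12.206 141.672
4 2.809 9.668 182.324
5 2.500 7.658 218.504
6 2.225 6.066 250.704
7 1.981 4.805 279.362
final: 279.362 8.637

Arc 1: start y=13.580, vy=10.730 → t=3.087, apex=19.454, x_land=44.675, impact vy=-19.527
  bounce: vy ← 0.89·19.527 = 17.379
Arc 2: start y=0.000, vy=17.379 → t=3.547, apex=15.410, x_land=95.996, impact vy=-17.379
  bounce: vy ← 0.89·17.379 = 15.467
Arc 3: start y=0.000, vy=15.467 → t=3.157, apex=12.206, x_land=141.672, impact vy=-15.467
  bounce: vy ← 0.89·15.467 = 13.766
Arc 4: start y=0.000, vy=13.766 → t=2.809, apex=9.668, x_land=182.324, impact vy=-13.766
  bounce: vy ← 0.89·13.766 = 12.252
Arc 5: start y=0.000, vy=12.252 → t=2.500, apex=7.658, x_land=218.504, impact vy=-12.252
  bounce: vy ← 0.89·12.252 = 10.904
Arc 6: start y=0.000, vy=10.904 → t=2.225, apex=6.066, x_land=250.704, impact vy=-10.904
  bounce: vy ← 0.89·10.904 = 9.705
Arc 7: start y=0.000, vy=9.705 → t=1.981, apex=4.805, x_land=279.362, impact vy=-9.705
  bounce: vy ← 0.89·9.705 = 8.637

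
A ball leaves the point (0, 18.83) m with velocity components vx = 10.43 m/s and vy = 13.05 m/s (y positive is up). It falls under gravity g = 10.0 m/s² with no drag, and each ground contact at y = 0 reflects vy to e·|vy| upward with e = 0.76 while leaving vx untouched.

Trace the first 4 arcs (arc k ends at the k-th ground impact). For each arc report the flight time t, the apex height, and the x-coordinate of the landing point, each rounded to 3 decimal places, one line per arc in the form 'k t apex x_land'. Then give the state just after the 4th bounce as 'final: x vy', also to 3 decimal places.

Arc 1: start y=18.830, vy=13.050 → t=3.644, apex=27.345, x_land=38.003, impact vy=-23.386
  bounce: vy ← 0.76·23.386 = 17.773
Arc 2: start y=0.000, vy=17.773 → t=3.555, apex=15.795, x_land=75.078, impact vy=-17.773
  bounce: vy ← 0.76·17.773 = 13.508
Arc 3: start y=0.000, vy=13.508 → t=2.702, apex=9.123, x_land=103.255, impact vy=-13.508
  bounce: vy ← 0.76·13.508 = 10.266
Arc 4: start y=0.000, vy=10.266 → t=2.053, apex=5.269, x_land=124.670, impact vy=-10.266
  bounce: vy ← 0.76·10.266 = 7.802

1 3.644 27.345 38.003
2 3.555 15.795 75.078
3 2.702 9.123 103.255
4 2.053 5.269 124.670
final: 124.670 7.802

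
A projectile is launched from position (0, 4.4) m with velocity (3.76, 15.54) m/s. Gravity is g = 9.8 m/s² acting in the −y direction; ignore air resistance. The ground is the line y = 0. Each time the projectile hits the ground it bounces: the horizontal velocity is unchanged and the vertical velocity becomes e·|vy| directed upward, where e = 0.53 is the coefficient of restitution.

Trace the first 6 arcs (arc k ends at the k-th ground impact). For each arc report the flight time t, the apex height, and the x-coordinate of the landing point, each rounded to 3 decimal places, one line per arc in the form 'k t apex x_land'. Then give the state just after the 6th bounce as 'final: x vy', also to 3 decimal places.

1 3.433 16.721 12.908
2 1.958 4.697 20.271
3 1.038 1.319 24.173
4 0.550 0.371 26.241
5 0.292 0.104 27.337
6 0.155 0.029 27.918
final: 27.918 0.401

Arc 1: start y=4.400, vy=15.540 → t=3.433, apex=16.721, x_land=12.908, impact vy=-18.103
  bounce: vy ← 0.53·18.103 = 9.595
Arc 2: start y=0.000, vy=9.595 → t=1.958, apex=4.697, x_land=20.271, impact vy=-9.595
  bounce: vy ← 0.53·9.595 = 5.085
Arc 3: start y=0.000, vy=5.085 → t=1.038, apex=1.319, x_land=24.173, impact vy=-5.085
  bounce: vy ← 0.53·5.085 = 2.695
Arc 4: start y=0.000, vy=2.695 → t=0.550, apex=0.371, x_land=26.241, impact vy=-2.695
  bounce: vy ← 0.53·2.695 = 1.428
Arc 5: start y=0.000, vy=1.428 → t=0.292, apex=0.104, x_land=27.337, impact vy=-1.428
  bounce: vy ← 0.53·1.428 = 0.757
Arc 6: start y=0.000, vy=0.757 → t=0.155, apex=0.029, x_land=27.918, impact vy=-0.757
  bounce: vy ← 0.53·0.757 = 0.401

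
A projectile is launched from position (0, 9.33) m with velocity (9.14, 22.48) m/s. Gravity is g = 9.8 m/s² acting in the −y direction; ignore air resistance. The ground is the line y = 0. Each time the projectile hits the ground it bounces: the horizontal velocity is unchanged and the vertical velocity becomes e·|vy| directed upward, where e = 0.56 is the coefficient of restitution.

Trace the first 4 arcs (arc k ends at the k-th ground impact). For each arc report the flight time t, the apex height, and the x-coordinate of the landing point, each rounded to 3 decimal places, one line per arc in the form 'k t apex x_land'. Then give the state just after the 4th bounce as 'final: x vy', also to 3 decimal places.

1 4.971 35.113 45.433
2 2.998 11.011 72.836
3 1.679 3.453 88.182
4 0.940 1.083 96.776
final: 96.776 2.580

Arc 1: start y=9.330, vy=22.480 → t=4.971, apex=35.113, x_land=45.433, impact vy=-26.234
  bounce: vy ← 0.56·26.234 = 14.691
Arc 2: start y=0.000, vy=14.691 → t=2.998, apex=11.011, x_land=72.836, impact vy=-14.691
  bounce: vy ← 0.56·14.691 = 8.227
Arc 3: start y=0.000, vy=8.227 → t=1.679, apex=3.453, x_land=88.182, impact vy=-8.227
  bounce: vy ← 0.56·8.227 = 4.607
Arc 4: start y=0.000, vy=4.607 → t=0.940, apex=1.083, x_land=96.776, impact vy=-4.607
  bounce: vy ← 0.56·4.607 = 2.580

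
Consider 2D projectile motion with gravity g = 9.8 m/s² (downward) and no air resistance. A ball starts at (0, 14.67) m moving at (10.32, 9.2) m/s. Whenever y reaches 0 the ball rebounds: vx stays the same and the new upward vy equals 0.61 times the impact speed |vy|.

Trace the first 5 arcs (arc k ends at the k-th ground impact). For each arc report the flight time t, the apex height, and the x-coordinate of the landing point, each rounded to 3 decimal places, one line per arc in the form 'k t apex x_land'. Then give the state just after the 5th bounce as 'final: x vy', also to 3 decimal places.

Arc 1: start y=14.670, vy=9.200 → t=2.907, apex=18.988, x_land=30.004, impact vy=-19.292
  bounce: vy ← 0.61·19.292 = 11.768
Arc 2: start y=0.000, vy=11.768 → t=2.402, apex=7.066, x_land=54.788, impact vy=-11.768
  bounce: vy ← 0.61·11.768 = 7.178
Arc 3: start y=0.000, vy=7.178 → t=1.465, apex=2.629, x_land=69.907, impact vy=-7.178
  bounce: vy ← 0.61·7.178 = 4.379
Arc 4: start y=0.000, vy=4.379 → t=0.894, apex=0.978, x_land=79.130, impact vy=-4.379
  bounce: vy ← 0.61·4.379 = 2.671
Arc 5: start y=0.000, vy=2.671 → t=0.545, apex=0.364, x_land=84.755, impact vy=-2.671
  bounce: vy ← 0.61·2.671 = 1.629

1 2.907 18.988 30.004
2 2.402 7.066 54.788
3 1.465 2.629 69.907
4 0.894 0.978 79.130
5 0.545 0.364 84.755
final: 84.755 1.629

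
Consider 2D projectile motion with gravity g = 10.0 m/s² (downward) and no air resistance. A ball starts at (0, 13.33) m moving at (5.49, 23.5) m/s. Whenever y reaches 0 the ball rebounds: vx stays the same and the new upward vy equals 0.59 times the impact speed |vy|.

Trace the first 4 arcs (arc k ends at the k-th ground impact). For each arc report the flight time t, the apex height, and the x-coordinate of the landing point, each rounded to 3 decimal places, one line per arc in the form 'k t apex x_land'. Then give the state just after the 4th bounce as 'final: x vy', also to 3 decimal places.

Arc 1: start y=13.330, vy=23.500 → t=5.212, apex=40.943, x_land=28.611, impact vy=-28.616
  bounce: vy ← 0.59·28.616 = 16.883
Arc 2: start y=0.000, vy=16.883 → t=3.377, apex=14.252, x_land=47.149, impact vy=-16.883
  bounce: vy ← 0.59·16.883 = 9.961
Arc 3: start y=0.000, vy=9.961 → t=1.992, apex=4.961, x_land=58.086, impact vy=-9.961
  bounce: vy ← 0.59·9.961 = 5.877
Arc 4: start y=0.000, vy=5.877 → t=1.175, apex=1.727, x_land=64.539, impact vy=-5.877
  bounce: vy ← 0.59·5.877 = 3.467

1 5.212 40.943 28.611
2 3.377 14.252 47.149
3 1.992 4.961 58.086
4 1.175 1.727 64.539
final: 64.539 3.467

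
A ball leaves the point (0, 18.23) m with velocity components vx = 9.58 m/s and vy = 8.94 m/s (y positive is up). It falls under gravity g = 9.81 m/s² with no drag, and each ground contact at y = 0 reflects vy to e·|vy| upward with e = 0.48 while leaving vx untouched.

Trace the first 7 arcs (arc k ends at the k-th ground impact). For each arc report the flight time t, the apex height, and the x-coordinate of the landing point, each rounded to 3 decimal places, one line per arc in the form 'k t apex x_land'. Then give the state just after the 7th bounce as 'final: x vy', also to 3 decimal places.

1 3.044 22.304 29.159
2 2.047 5.139 48.770
3 0.983 1.184 58.183
4 0.472 0.273 62.702
5 0.226 0.063 64.871
6 0.109 0.014 65.912
7 0.052 0.003 66.411
final: 66.411 0.123

Arc 1: start y=18.230, vy=8.940 → t=3.044, apex=22.304, x_land=29.159, impact vy=-20.919
  bounce: vy ← 0.48·20.919 = 10.041
Arc 2: start y=0.000, vy=10.041 → t=2.047, apex=5.139, x_land=48.770, impact vy=-10.041
  bounce: vy ← 0.48·10.041 = 4.820
Arc 3: start y=0.000, vy=4.820 → t=0.983, apex=1.184, x_land=58.183, impact vy=-4.820
  bounce: vy ← 0.48·4.820 = 2.313
Arc 4: start y=0.000, vy=2.313 → t=0.472, apex=0.273, x_land=62.702, impact vy=-2.313
  bounce: vy ← 0.48·2.313 = 1.110
Arc 5: start y=0.000, vy=1.110 → t=0.226, apex=0.063, x_land=64.871, impact vy=-1.110
  bounce: vy ← 0.48·1.110 = 0.533
Arc 6: start y=0.000, vy=0.533 → t=0.109, apex=0.014, x_land=65.912, impact vy=-0.533
  bounce: vy ← 0.48·0.533 = 0.256
Arc 7: start y=0.000, vy=0.256 → t=0.052, apex=0.003, x_land=66.411, impact vy=-0.256
  bounce: vy ← 0.48·0.256 = 0.123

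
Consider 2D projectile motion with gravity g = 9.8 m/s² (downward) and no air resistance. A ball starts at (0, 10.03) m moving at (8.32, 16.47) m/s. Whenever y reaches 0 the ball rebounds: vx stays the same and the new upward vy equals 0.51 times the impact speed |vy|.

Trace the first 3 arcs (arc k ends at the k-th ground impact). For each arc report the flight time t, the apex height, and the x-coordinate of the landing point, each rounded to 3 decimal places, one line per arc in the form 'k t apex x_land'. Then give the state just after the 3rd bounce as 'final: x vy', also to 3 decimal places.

1 3.888 23.870 32.346
2 2.251 6.209 51.077
3 1.148 1.615 60.629
final: 60.629 2.869

Arc 1: start y=10.030, vy=16.470 → t=3.888, apex=23.870, x_land=32.346, impact vy=-21.630
  bounce: vy ← 0.51·21.630 = 11.031
Arc 2: start y=0.000, vy=11.031 → t=2.251, apex=6.209, x_land=51.077, impact vy=-11.031
  bounce: vy ← 0.51·11.031 = 5.626
Arc 3: start y=0.000, vy=5.626 → t=1.148, apex=1.615, x_land=60.629, impact vy=-5.626
  bounce: vy ← 0.51·5.626 = 2.869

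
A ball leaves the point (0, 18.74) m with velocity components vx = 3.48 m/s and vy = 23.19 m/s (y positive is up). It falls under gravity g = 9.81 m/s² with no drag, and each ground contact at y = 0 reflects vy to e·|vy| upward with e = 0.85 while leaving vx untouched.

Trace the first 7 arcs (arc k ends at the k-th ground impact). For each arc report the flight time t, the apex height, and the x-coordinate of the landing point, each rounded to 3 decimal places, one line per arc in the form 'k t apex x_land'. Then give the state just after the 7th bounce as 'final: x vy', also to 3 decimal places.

1 5.431 46.150 18.901
2 5.215 33.343 37.047
3 4.432 24.090 52.472
4 3.767 17.405 65.583
5 3.202 12.575 76.727
6 2.722 9.086 86.199
7 2.314 6.564 94.251
final: 94.251 9.646

Arc 1: start y=18.740, vy=23.190 → t=5.431, apex=46.150, x_land=18.901, impact vy=-30.091
  bounce: vy ← 0.85·30.091 = 25.577
Arc 2: start y=0.000, vy=25.577 → t=5.215, apex=33.343, x_land=37.047, impact vy=-25.577
  bounce: vy ← 0.85·25.577 = 21.741
Arc 3: start y=0.000, vy=21.741 → t=4.432, apex=24.090, x_land=52.472, impact vy=-21.741
  bounce: vy ← 0.85·21.741 = 18.479
Arc 4: start y=0.000, vy=18.479 → t=3.767, apex=17.405, x_land=65.583, impact vy=-18.479
  bounce: vy ← 0.85·18.479 = 15.708
Arc 5: start y=0.000, vy=15.708 → t=3.202, apex=12.575, x_land=76.727, impact vy=-15.708
  bounce: vy ← 0.85·15.708 = 13.351
Arc 6: start y=0.000, vy=13.351 → t=2.722, apex=9.086, x_land=86.199, impact vy=-13.351
  bounce: vy ← 0.85·13.351 = 11.349
Arc 7: start y=0.000, vy=11.349 → t=2.314, apex=6.564, x_land=94.251, impact vy=-11.349
  bounce: vy ← 0.85·11.349 = 9.646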